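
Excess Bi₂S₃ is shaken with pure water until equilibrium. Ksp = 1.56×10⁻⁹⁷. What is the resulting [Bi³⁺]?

3.41×10⁻²⁰ M

Bi₂S₃(s) ⇌ 2 Bi³⁺(aq) + 3 S²⁻(aq)
Call the molar solubility s, so that [Bi³⁺] = 2s and [S²⁻] = 3s.
Ksp = [Bi³⁺]^2[S²⁻]^3 = (2s)^2 · (3s)^3 = 108s^5 = 1.56×10⁻⁹⁷
s = 1.71×10⁻²⁰ mol L⁻¹
[Bi³⁺] = 2s = 3.41×10⁻²⁰ mol L⁻¹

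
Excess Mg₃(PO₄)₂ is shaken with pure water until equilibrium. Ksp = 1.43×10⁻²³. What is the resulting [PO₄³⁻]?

2.12×10⁻⁵ M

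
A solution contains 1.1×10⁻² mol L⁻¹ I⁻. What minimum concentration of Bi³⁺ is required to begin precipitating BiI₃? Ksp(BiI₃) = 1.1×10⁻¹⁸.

8.3×10⁻¹³ M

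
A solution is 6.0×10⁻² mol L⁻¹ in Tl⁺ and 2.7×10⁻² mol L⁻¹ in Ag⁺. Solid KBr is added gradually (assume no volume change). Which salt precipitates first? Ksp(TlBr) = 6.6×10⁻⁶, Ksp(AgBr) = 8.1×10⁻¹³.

Precipitation of each salt begins when its ion product equals Ksp.
For TlBr: [Br⁻] = (Ksp/[Tl⁺]) = 1.1×10⁻⁴ mol L⁻¹
For AgBr: [Br⁻] = (Ksp/[Ag⁺]) = 3.0×10⁻¹¹ mol L⁻¹
The smaller threshold [Br⁻] is reached first, so AgBr precipitates first.

AgBr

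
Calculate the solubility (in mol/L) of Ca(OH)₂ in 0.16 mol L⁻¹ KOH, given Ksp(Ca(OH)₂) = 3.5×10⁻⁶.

Ca(OH)₂(s) ⇌ Ca²⁺(aq) + 2 OH⁻(aq)
OH⁻ is already present at 0.16 mol L⁻¹. If s mol/L of Ca(OH)₂ dissolves, [Ca²⁺] = s while [OH⁻] ≈ 0.16 mol L⁻¹.
Ksp = [Ca²⁺][OH⁻]^2 = s(0.16)^2
s = 3.5×10⁻⁶ / (0.16)^2 = 1.4×10⁻⁴
s = 1.4×10⁻⁴ mol L⁻¹

1.4×10⁻⁴ M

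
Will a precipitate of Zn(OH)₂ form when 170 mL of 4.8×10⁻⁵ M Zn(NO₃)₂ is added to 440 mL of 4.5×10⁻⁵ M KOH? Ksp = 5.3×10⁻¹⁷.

The combined volume is 610 mL.
[Zn²⁺] = (4.8×10⁻⁵)(170)/610 = 1.3×10⁻⁵ M
[OH⁻] = (4.5×10⁻⁵)(440)/610 = 3.2×10⁻⁵ M
Q = [Zn²⁺][OH⁻]^2 = 1.4×10⁻¹⁴
Q = 1.4×10⁻¹⁴ > Ksp = 5.3×10⁻¹⁷, so the solution is supersaturated and Zn(OH)₂ precipitates.

Yes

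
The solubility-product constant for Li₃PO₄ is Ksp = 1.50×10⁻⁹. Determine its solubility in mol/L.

2.73×10⁻³ M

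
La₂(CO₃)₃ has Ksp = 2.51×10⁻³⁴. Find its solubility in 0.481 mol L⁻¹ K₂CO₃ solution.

La₂(CO₃)₃(s) ⇌ 2 La³⁺(aq) + 3 CO₃²⁻(aq)
CO₃²⁻ is already present at 0.481 mol L⁻¹. If s mol/L of La₂(CO₃)₃ dissolves, [La³⁺] = 2s while [CO₃²⁻] ≈ 0.481 mol L⁻¹.
Ksp = [La³⁺]^2[CO₃²⁻]^3 = (2s)^2(0.481)^3
(2s)^2 = 2.51×10⁻³⁴ / (0.481)^3 = 2.26×10⁻³³
s = 2.37×10⁻¹⁷ mol L⁻¹

2.37×10⁻¹⁷ M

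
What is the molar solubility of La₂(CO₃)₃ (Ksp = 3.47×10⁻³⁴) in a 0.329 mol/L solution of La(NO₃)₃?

La₂(CO₃)₃(s) ⇌ 2 La³⁺(aq) + 3 CO₃²⁻(aq)
Let s be the solubility of La₂(CO₃)₃ here. The common ion gives [La³⁺] ≈ 0.329 mol/L, and [CO₃²⁻] = 3s.
Ksp = [La³⁺]^2[CO₃²⁻]^3 = (0.329)^2(3s)^3
(3s)^3 = 3.47×10⁻³⁴ / (0.329)^2 = 3.21×10⁻³³
s = 4.92×10⁻¹² mol/L

4.92×10⁻¹² M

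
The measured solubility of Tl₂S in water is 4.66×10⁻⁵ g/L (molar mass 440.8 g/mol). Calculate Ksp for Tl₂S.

Ksp = 4.73×10⁻²¹

Convert to molarity: s = 4.66×10⁻⁵ / 440.8 = 1.0572×10⁻⁷ mol/L
Tl₂S(s) ⇌ 2 Tl⁺(aq) + S²⁻(aq)
With molar solubility s: [Tl⁺] = 2s, [S²⁻] = s.
Ksp = [Tl⁺]^2[S²⁻] = (2s)^2 · s = 4s^3
Ksp = 4 × (1.0572×10⁻⁷)^3 = 4.73×10⁻²¹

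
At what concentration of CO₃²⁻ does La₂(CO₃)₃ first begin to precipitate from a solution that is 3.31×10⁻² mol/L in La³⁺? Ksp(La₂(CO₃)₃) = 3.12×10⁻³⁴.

6.58×10⁻¹¹ M

Precipitation of each salt begins when its ion product equals Ksp.
La₂(CO₃)₃(s) ⇌ 2 La³⁺(aq) + 3 CO₃²⁻(aq)
Ksp = [La³⁺]^2[CO₃²⁻]^3 = [CO₃²⁻]^3(3.31×10⁻²)^2
[CO₃²⁻]^3 = 3.12×10⁻³⁴ / (3.31×10⁻²)^2 = 2.85×10⁻³¹
[CO₃²⁻] = 6.58×10⁻¹¹ mol/L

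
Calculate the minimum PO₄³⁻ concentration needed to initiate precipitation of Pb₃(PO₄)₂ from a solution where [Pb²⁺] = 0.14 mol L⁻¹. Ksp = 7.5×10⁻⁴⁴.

5.2×10⁻²¹ M

Precipitation of each salt begins when its ion product equals Ksp.
Pb₃(PO₄)₂(s) ⇌ 3 Pb²⁺(aq) + 2 PO₄³⁻(aq)
Ksp = [Pb²⁺]^3[PO₄³⁻]^2 = [PO₄³⁻]^2(0.14)^3
[PO₄³⁻]^2 = 7.5×10⁻⁴⁴ / (0.14)^3 = 2.7×10⁻⁴¹
[PO₄³⁻] = 5.2×10⁻²¹ mol L⁻¹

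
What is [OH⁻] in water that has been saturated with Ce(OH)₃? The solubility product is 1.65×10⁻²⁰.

Ce(OH)₃(s) ⇌ Ce³⁺(aq) + 3 OH⁻(aq)
For each mole of Ce(OH)₃ that dissolves per liter, [Ce³⁺] = s and [OH⁻] = 3s; let s denote this solubility.
Ksp = [Ce³⁺][OH⁻]^3 = s · (3s)^3 = 27s^4 = 1.65×10⁻²⁰
s = 4.97×10⁻⁶ M
[OH⁻] = 3s = 1.49×10⁻⁵ M

1.49×10⁻⁵ M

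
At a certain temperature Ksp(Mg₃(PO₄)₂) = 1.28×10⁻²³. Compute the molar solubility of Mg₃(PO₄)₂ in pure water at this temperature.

Mg₃(PO₄)₂(s) ⇌ 3 Mg²⁺(aq) + 2 PO₄³⁻(aq)
Call the molar solubility s, so that [Mg²⁺] = 3s and [PO₄³⁻] = 2s.
Ksp = [Mg²⁺]^3[PO₄³⁻]^2 = (3s)^3 · (2s)^2 = 108s^5
108s^5 = 1.28×10⁻²³  ⇒  s^5 = 1.19×10⁻²⁵
s = 1.03×10⁻⁵ mol L⁻¹

1.03×10⁻⁵ M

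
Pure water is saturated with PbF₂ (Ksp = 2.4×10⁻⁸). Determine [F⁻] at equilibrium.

PbF₂(s) ⇌ Pb²⁺(aq) + 2 F⁻(aq)
For each mole of PbF₂ that dissolves per liter, [Pb²⁺] = s and [F⁻] = 2s; let s denote this solubility.
Ksp = [Pb²⁺][F⁻]^2 = s · (2s)^2 = 4s^3 = 2.4×10⁻⁸
s = 1.8×10⁻³ mol/L
[F⁻] = 2s = 3.6×10⁻³ mol/L

3.6×10⁻³ M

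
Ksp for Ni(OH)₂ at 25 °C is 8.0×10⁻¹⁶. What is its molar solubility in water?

Ni(OH)₂(s) ⇌ Ni²⁺(aq) + 2 OH⁻(aq)
Call the molar solubility s, so that [Ni²⁺] = s and [OH⁻] = 2s.
Ksp = [Ni²⁺][OH⁻]^2 = s · (2s)^2 = 4s^3
4s^3 = 8.0×10⁻¹⁶  ⇒  s^3 = 2.0×10⁻¹⁶
s = (2.0×10⁻¹⁶)^(1/3) = 5.8×10⁻⁶ M

5.8×10⁻⁶ M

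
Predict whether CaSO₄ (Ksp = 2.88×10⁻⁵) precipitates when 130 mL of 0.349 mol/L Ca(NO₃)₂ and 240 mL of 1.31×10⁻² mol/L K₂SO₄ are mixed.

Yes

The combined volume is 370 mL.
[Ca²⁺] = (0.349)(130)/370 = 0.123 mol/L
[SO₄²⁻] = (1.31×10⁻²)(240)/370 = 8.50×10⁻³ mol/L
Q = [Ca²⁺][SO₄²⁻] = 1.04×10⁻³
Since Q (1.04×10⁻³) exceeds Ksp (2.88×10⁻⁵), CaSO₄ will precipitate.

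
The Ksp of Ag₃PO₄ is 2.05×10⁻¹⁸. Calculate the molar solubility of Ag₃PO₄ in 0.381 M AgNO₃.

Ag₃PO₄(s) ⇌ 3 Ag⁺(aq) + PO₄³⁻(aq)
With Ag⁺ already at 0.381 M and s small, take [Ag⁺] ≈ 0.381 M and [PO₄³⁻] = s.
Ksp = [Ag⁺]^3[PO₄³⁻] = (0.381)^3s
s = 2.05×10⁻¹⁸ / (0.381)^3 = 3.71×10⁻¹⁷
s = 3.71×10⁻¹⁷ M

3.71×10⁻¹⁷ M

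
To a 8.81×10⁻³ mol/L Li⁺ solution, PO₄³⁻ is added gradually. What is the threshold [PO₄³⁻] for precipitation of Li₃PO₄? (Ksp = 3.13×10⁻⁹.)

4.58×10⁻³ M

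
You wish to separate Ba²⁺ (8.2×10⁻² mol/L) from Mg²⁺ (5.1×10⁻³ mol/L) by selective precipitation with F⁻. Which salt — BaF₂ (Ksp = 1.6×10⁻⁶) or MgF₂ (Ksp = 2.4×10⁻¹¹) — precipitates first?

MgF₂

Each salt precipitates once Q = Ksp for that salt.
For BaF₂: [F⁻] = (Ksp/[Ba²⁺])^(1/2) = 4.4×10⁻³ mol/L
For MgF₂: [F⁻] = (Ksp/[Mg²⁺])^(1/2) = 6.9×10⁻⁵ mol/L
The smaller threshold [F⁻] is reached first, so MgF₂ precipitates first.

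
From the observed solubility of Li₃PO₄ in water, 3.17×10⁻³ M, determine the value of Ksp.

Li₃PO₄(s) ⇌ 3 Li⁺(aq) + PO₄³⁻(aq)
Let s be the molar solubility. Then [Li⁺] = 3s and [PO₄³⁻] = s.
Ksp = [Li⁺]^3[PO₄³⁻] = (3s)^3 · s = 27s^4
Ksp = 27 × (3.17×10⁻³)^4 = 2.73×10⁻⁹

Ksp = 2.73×10⁻⁹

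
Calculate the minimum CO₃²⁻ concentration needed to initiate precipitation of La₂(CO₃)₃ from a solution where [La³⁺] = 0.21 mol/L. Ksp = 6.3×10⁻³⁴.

The threshold for precipitation is Q = Ksp.
La₂(CO₃)₃(s) ⇌ 2 La³⁺(aq) + 3 CO₃²⁻(aq)
Ksp = [La³⁺]^2[CO₃²⁻]^3 = [CO₃²⁻]^3(0.21)^2
[CO₃²⁻]^3 = 6.3×10⁻³⁴ / (0.21)^2 = 1.4×10⁻³²
[CO₃²⁻] = 2.4×10⁻¹¹ mol/L

2.4×10⁻¹¹ M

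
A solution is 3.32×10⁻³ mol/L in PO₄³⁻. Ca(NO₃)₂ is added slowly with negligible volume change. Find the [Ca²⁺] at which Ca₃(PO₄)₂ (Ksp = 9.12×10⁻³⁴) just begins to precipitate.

Each salt precipitates once Q = Ksp for that salt.
Ca₃(PO₄)₂(s) ⇌ 3 Ca²⁺(aq) + 2 PO₄³⁻(aq)
Ksp = [Ca²⁺]^3[PO₄³⁻]^2 = [Ca²⁺]^3(3.32×10⁻³)^2
[Ca²⁺]^3 = 9.12×10⁻³⁴ / (3.32×10⁻³)^2 = 8.27×10⁻²⁹
[Ca²⁺] = 4.36×10⁻¹⁰ mol/L

4.36×10⁻¹⁰ M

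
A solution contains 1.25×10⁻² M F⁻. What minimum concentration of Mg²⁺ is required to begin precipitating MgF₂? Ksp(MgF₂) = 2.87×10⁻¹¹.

1.84×10⁻⁷ M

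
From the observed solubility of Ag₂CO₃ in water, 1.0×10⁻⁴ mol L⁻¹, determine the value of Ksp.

Ag₂CO₃(s) ⇌ 2 Ag⁺(aq) + CO₃²⁻(aq)
Let s be the molar solubility. Then [Ag⁺] = 2s and [CO₃²⁻] = s.
Ksp = [Ag⁺]^2[CO₃²⁻] = (2s)^2 · s = 4s^3
Ksp = 4 × (1.0×10⁻⁴)^3 = 4.0×10⁻¹²

Ksp = 4.0×10⁻¹²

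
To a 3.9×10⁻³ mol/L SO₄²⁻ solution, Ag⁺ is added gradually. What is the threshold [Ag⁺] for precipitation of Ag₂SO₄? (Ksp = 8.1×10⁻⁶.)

4.6×10⁻² M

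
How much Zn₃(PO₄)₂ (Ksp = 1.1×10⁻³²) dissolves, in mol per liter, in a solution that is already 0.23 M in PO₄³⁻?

2.0×10⁻¹¹ M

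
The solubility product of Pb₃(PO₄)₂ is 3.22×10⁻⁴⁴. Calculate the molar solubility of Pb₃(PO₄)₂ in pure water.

7.85×10⁻¹⁰ M

Pb₃(PO₄)₂(s) ⇌ 3 Pb²⁺(aq) + 2 PO₄³⁻(aq)
For each mole of Pb₃(PO₄)₂ that dissolves per liter, [Pb²⁺] = 3s and [PO₄³⁻] = 2s; let s denote this solubility.
Ksp = [Pb²⁺]^3[PO₄³⁻]^2 = (3s)^3 · (2s)^2 = 108s^5
108s^5 = 3.22×10⁻⁴⁴  ⇒  s^5 = 2.98×10⁻⁴⁶
s = 7.85×10⁻¹⁰ mol/L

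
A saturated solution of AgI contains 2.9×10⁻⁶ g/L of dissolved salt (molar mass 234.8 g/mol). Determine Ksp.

Ksp = 1.5×10⁻¹⁶

Convert to molarity: s = 2.9×10⁻⁶ / 234.8 = 1.235×10⁻⁸ mol/L
AgI(s) ⇌ Ag⁺(aq) + I⁻(aq)
Let s be the molar solubility. Then [Ag⁺] = s and [I⁻] = s.
Ksp = [Ag⁺][I⁻] = s · s = s^2
Ksp = (1.235×10⁻⁸)^2 = 1.5×10⁻¹⁶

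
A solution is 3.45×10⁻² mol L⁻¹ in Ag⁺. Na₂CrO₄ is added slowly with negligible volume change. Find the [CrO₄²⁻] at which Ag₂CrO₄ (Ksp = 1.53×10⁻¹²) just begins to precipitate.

The threshold for precipitation is Q = Ksp.
Ag₂CrO₄(s) ⇌ 2 Ag⁺(aq) + CrO₄²⁻(aq)
Ksp = [Ag⁺]^2[CrO₄²⁻] = [CrO₄²⁻](3.45×10⁻²)^2
[CrO₄²⁻] = 1.53×10⁻¹² / (3.45×10⁻²)^2 = 1.29×10⁻⁹
[CrO₄²⁻] = 1.29×10⁻⁹ mol L⁻¹

1.29×10⁻⁹ M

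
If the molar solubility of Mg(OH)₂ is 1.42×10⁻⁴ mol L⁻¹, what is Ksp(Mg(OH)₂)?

Ksp = 1.15×10⁻¹¹

Mg(OH)₂(s) ⇌ Mg²⁺(aq) + 2 OH⁻(aq)
Let s be the molar solubility. Then [Mg²⁺] = s and [OH⁻] = 2s.
Ksp = [Mg²⁺][OH⁻]^2 = s · (2s)^2 = 4s^3
Ksp = 4 × (1.42×10⁻⁴)^3 = 1.15×10⁻¹¹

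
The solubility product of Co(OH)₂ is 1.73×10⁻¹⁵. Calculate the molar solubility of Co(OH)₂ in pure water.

Co(OH)₂(s) ⇌ Co²⁺(aq) + 2 OH⁻(aq)
With molar solubility s: [Co²⁺] = s, [OH⁻] = 2s.
Ksp = [Co²⁺][OH⁻]^2 = s · (2s)^2 = 4s^3
4s^3 = 1.73×10⁻¹⁵  ⇒  s^3 = 4.33×10⁻¹⁶
s = (4.33×10⁻¹⁶)^(1/3) = 7.56×10⁻⁶ mol L⁻¹

7.56×10⁻⁶ M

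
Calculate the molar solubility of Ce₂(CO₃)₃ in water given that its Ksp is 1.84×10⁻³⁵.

4.43×10⁻⁸ M

Ce₂(CO₃)₃(s) ⇌ 2 Ce³⁺(aq) + 3 CO₃²⁻(aq)
Call the molar solubility s, so that [Ce³⁺] = 2s and [CO₃²⁻] = 3s.
Ksp = [Ce³⁺]^2[CO₃²⁻]^3 = (2s)^2 · (3s)^3 = 108s^5
108s^5 = 1.84×10⁻³⁵  ⇒  s^5 = 1.70×10⁻³⁷
s = 4.43×10⁻⁸ M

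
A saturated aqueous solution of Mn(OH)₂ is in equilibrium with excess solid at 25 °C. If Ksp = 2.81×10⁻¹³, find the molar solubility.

Mn(OH)₂(s) ⇌ Mn²⁺(aq) + 2 OH⁻(aq)
Call the molar solubility s, so that [Mn²⁺] = s and [OH⁻] = 2s.
Ksp = [Mn²⁺][OH⁻]^2 = s · (2s)^2 = 4s^3
4s^3 = 2.81×10⁻¹³  ⇒  s^3 = 7.03×10⁻¹⁴
s = 4.13×10⁻⁵ mol/L

4.13×10⁻⁵ M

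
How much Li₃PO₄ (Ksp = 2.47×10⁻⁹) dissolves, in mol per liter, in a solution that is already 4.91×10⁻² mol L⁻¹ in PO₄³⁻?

Li₃PO₄(s) ⇌ 3 Li⁺(aq) + PO₄³⁻(aq)
With PO₄³⁻ already at 4.91×10⁻² mol L⁻¹ and s small, take [PO₄³⁻] ≈ 4.91×10⁻² mol L⁻¹ and [Li⁺] = 3s.
Ksp = [Li⁺]^3[PO₄³⁻] = (3s)^3(4.91×10⁻²)
(3s)^3 = 2.47×10⁻⁹ / (4.91×10⁻²) = 5.03×10⁻⁸
s = 1.23×10⁻³ mol L⁻¹

1.23×10⁻³ M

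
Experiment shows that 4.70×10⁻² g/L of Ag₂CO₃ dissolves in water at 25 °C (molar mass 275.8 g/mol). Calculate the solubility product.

Ksp = 1.98×10⁻¹¹

Molar solubility s = (4.70×10⁻² g/L) / (275.8 g/mol) = 1.7041×10⁻⁴ mol/L
Ag₂CO₃(s) ⇌ 2 Ag⁺(aq) + CO₃²⁻(aq)
For each mole of Ag₂CO₃ that dissolves per liter, [Ag⁺] = 2s and [CO₃²⁻] = s; let s denote this solubility.
Ksp = [Ag⁺]^2[CO₃²⁻] = (2s)^2 · s = 4s^3
Ksp = 4 × (1.7041×10⁻⁴)^3 = 1.98×10⁻¹¹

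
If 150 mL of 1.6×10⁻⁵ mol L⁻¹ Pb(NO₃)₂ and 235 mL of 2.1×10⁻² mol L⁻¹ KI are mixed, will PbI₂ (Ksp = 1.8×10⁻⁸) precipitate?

No

Total volume after mixing = 150 + 235 = 385 mL.
[Pb²⁺] = (1.6×10⁻⁵)(150)/385 = 6.2×10⁻⁶ mol L⁻¹
[I⁻] = (2.1×10⁻²)(235)/385 = 1.3×10⁻² mol L⁻¹
Q = [Pb²⁺][I⁻]^2 = 1.0×10⁻⁹
Q < Ksp (1.0×10⁻⁹ vs 1.8×10⁻⁸); the solution remains unsaturated and no precipitate forms.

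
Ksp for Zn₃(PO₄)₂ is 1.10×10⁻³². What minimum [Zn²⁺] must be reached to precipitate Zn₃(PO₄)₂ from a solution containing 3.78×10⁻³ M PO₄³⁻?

Each salt precipitates once Q = Ksp for that salt.
Zn₃(PO₄)₂(s) ⇌ 3 Zn²⁺(aq) + 2 PO₄³⁻(aq)
Ksp = [Zn²⁺]^3[PO₄³⁻]^2 = [Zn²⁺]^3(3.78×10⁻³)^2
[Zn²⁺]^3 = 1.10×10⁻³² / (3.78×10⁻³)^2 = 7.70×10⁻²⁸
[Zn²⁺] = 9.17×10⁻¹⁰ M

9.17×10⁻¹⁰ M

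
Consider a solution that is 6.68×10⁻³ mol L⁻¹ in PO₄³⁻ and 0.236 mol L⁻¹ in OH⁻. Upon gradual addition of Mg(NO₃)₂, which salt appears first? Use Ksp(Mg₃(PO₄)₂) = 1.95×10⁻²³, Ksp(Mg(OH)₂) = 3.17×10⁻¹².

Precipitation of each salt begins when its ion product equals Ksp.
For Mg₃(PO₄)₂: [Mg²⁺] = (Ksp/[PO₄³⁻]^2)^(1/3) = 7.59×10⁻⁷ mol L⁻¹
For Mg(OH)₂: [Mg²⁺] = (Ksp/[OH⁻]^2) = 5.69×10⁻¹¹ mol L⁻¹
The smaller threshold [Mg²⁺] is reached first, so Mg(OH)₂ precipitates first.

Mg(OH)₂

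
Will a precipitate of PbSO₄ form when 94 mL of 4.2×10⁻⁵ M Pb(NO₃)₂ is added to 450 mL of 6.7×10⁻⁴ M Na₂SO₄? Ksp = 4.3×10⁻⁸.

No

After mixing, V = 94 mL + 450 mL = 544 mL.
[Pb²⁺] = (4.2×10⁻⁵)(94)/544 = 7.3×10⁻⁶ M
[SO₄²⁻] = (6.7×10⁻⁴)(450)/544 = 5.5×10⁻⁴ M
Q = [Pb²⁺][SO₄²⁻] = 4.0×10⁻⁹
Q = 4.0×10⁻⁹ < Ksp = 4.3×10⁻⁸, so the solution is unsaturated and no precipitate forms.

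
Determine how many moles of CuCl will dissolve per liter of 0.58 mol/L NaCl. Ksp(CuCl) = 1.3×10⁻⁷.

CuCl(s) ⇌ Cu⁺(aq) + Cl⁻(aq)
Let s be the solubility of CuCl here. The common ion gives [Cl⁻] ≈ 0.58 mol/L, and [Cu⁺] = s.
Ksp = [Cu⁺][Cl⁻] = s(0.58)
s = 1.3×10⁻⁷ / (0.58) = 2.2×10⁻⁷
s = 2.2×10⁻⁷ mol/L

2.2×10⁻⁷ M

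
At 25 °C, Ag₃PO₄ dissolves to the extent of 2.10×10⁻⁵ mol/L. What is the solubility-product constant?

Ag₃PO₄(s) ⇌ 3 Ag⁺(aq) + PO₄³⁻(aq)
Call the molar solubility s, so that [Ag⁺] = 3s and [PO₄³⁻] = s.
Ksp = [Ag⁺]^3[PO₄³⁻] = (3s)^3 · s = 27s^4
Ksp = 27 × (2.10×10⁻⁵)^4 = 5.25×10⁻¹⁸

Ksp = 5.25×10⁻¹⁸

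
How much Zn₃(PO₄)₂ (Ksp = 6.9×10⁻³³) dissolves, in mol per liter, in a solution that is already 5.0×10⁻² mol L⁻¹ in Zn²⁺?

3.7×10⁻¹⁵ M

Zn₃(PO₄)₂(s) ⇌ 3 Zn²⁺(aq) + 2 PO₄³⁻(aq)
Zn²⁺ is already present at 5.0×10⁻² mol L⁻¹. If s mol/L of Zn₃(PO₄)₂ dissolves, [PO₄³⁻] = 2s while [Zn²⁺] ≈ 5.0×10⁻² mol L⁻¹.
Ksp = [Zn²⁺]^3[PO₄³⁻]^2 = (5.0×10⁻²)^3(2s)^2
(2s)^2 = 6.9×10⁻³³ / (5.0×10⁻²)^3 = 5.5×10⁻²⁹
s = 3.7×10⁻¹⁵ mol L⁻¹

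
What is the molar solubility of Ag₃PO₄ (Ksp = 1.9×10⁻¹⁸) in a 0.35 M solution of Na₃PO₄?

5.9×10⁻⁷ M

Ag₃PO₄(s) ⇌ 3 Ag⁺(aq) + PO₄³⁻(aq)
With PO₄³⁻ already at 0.35 M and s small, take [PO₄³⁻] ≈ 0.35 M and [Ag⁺] = 3s.
Ksp = [Ag⁺]^3[PO₄³⁻] = (3s)^3(0.35)
(3s)^3 = 1.9×10⁻¹⁸ / (0.35) = 5.4×10⁻¹⁸
s = 5.9×10⁻⁷ M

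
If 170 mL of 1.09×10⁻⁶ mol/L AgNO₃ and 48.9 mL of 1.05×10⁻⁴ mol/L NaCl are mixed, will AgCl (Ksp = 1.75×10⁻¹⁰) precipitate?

The combined volume is 218.9 mL.
[Ag⁺] = (1.09×10⁻⁶)(170)/218.9 = 8.47×10⁻⁷ mol/L
[Cl⁻] = (1.05×10⁻⁴)(48.9)/218.9 = 2.35×10⁻⁵ mol/L
Q = [Ag⁺][Cl⁻] = 1.99×10⁻¹¹
Q < Ksp (1.99×10⁻¹¹ vs 1.75×10⁻¹⁰); the solution remains unsaturated and no precipitate forms.

No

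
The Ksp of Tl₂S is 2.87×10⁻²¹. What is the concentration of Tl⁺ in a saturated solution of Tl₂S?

Tl₂S(s) ⇌ 2 Tl⁺(aq) + S²⁻(aq)
For each mole of Tl₂S that dissolves per liter, [Tl⁺] = 2s and [S²⁻] = s; let s denote this solubility.
Ksp = [Tl⁺]^2[S²⁻] = (2s)^2 · s = 4s^3 = 2.87×10⁻²¹
s = 8.95×10⁻⁸ mol L⁻¹
[Tl⁺] = 2s = 1.79×10⁻⁷ mol L⁻¹

1.79×10⁻⁷ M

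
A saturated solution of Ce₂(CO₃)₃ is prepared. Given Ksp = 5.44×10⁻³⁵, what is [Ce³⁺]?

1.10×10⁻⁷ M

Ce₂(CO₃)₃(s) ⇌ 2 Ce³⁺(aq) + 3 CO₃²⁻(aq)
With molar solubility s: [Ce³⁺] = 2s, [CO₃²⁻] = 3s.
Ksp = [Ce³⁺]^2[CO₃²⁻]^3 = (2s)^2 · (3s)^3 = 108s^5 = 5.44×10⁻³⁵
s = 5.50×10⁻⁸ M
[Ce³⁺] = 2s = 1.10×10⁻⁷ M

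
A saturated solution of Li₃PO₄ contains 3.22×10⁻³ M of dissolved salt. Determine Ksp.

Ksp = 2.90×10⁻⁹

Li₃PO₄(s) ⇌ 3 Li⁺(aq) + PO₄³⁻(aq)
Let s be the molar solubility. Then [Li⁺] = 3s and [PO₄³⁻] = s.
Ksp = [Li⁺]^3[PO₄³⁻] = (3s)^3 · s = 27s^4
Ksp = 27 × (3.22×10⁻³)^4 = 2.90×10⁻⁹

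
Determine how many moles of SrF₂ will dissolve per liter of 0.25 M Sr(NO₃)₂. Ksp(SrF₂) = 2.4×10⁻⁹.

4.9×10⁻⁵ M

SrF₂(s) ⇌ Sr²⁺(aq) + 2 F⁻(aq)
Sr²⁺ is already present at 0.25 M. If s mol/L of SrF₂ dissolves, [F⁻] = 2s while [Sr²⁺] ≈ 0.25 M.
Ksp = [Sr²⁺][F⁻]^2 = (0.25)(2s)^2
(2s)^2 = 2.4×10⁻⁹ / (0.25) = 9.6×10⁻⁹
s = 4.9×10⁻⁵ M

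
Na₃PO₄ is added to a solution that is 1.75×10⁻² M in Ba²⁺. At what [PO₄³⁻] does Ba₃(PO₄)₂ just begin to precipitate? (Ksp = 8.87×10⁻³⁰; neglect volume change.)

Each salt precipitates once Q = Ksp for that salt.
Ba₃(PO₄)₂(s) ⇌ 3 Ba²⁺(aq) + 2 PO₄³⁻(aq)
Ksp = [Ba²⁺]^3[PO₄³⁻]^2 = [PO₄³⁻]^2(1.75×10⁻²)^3
[PO₄³⁻]^2 = 8.87×10⁻³⁰ / (1.75×10⁻²)^3 = 1.66×10⁻²⁴
[PO₄³⁻] = 1.29×10⁻¹² M

1.29×10⁻¹² M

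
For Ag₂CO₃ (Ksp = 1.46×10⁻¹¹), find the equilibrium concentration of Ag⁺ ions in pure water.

Ag₂CO₃(s) ⇌ 2 Ag⁺(aq) + CO₃²⁻(aq)
If s mol/L of Ag₂CO₃ dissolves, [Ag⁺] = 2s and [CO₃²⁻] = s.
Ksp = [Ag⁺]^2[CO₃²⁻] = (2s)^2 · s = 4s^3 = 1.46×10⁻¹¹
s = 1.54×10⁻⁴ M
[Ag⁺] = 2s = 3.08×10⁻⁴ M

3.08×10⁻⁴ M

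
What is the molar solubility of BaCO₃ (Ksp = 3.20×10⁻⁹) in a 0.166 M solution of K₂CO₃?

1.93×10⁻⁸ M

BaCO₃(s) ⇌ Ba²⁺(aq) + CO₃²⁻(aq)
CO₃²⁻ is already present at 0.166 M. If s mol/L of BaCO₃ dissolves, [Ba²⁺] = s while [CO₃²⁻] ≈ 0.166 M.
Ksp = [Ba²⁺][CO₃²⁻] = s(0.166)
s = 3.20×10⁻⁹ / (0.166) = 1.93×10⁻⁸
s = 1.93×10⁻⁸ M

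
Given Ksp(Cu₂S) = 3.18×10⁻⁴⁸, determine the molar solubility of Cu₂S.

9.26×10⁻¹⁷ M

Cu₂S(s) ⇌ 2 Cu⁺(aq) + S²⁻(aq)
With molar solubility s: [Cu⁺] = 2s, [S²⁻] = s.
Ksp = [Cu⁺]^2[S²⁻] = (2s)^2 · s = 4s^3
4s^3 = 3.18×10⁻⁴⁸  ⇒  s^3 = 7.95×10⁻⁴⁹
Taking the 3rd root, s = 9.26×10⁻¹⁷ mol/L.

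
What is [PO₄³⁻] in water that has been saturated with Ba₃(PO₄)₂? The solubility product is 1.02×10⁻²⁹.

1.25×10⁻⁶ M

Ba₃(PO₄)₂(s) ⇌ 3 Ba²⁺(aq) + 2 PO₄³⁻(aq)
Call the molar solubility s, so that [Ba²⁺] = 3s and [PO₄³⁻] = 2s.
Ksp = [Ba²⁺]^3[PO₄³⁻]^2 = (3s)^3 · (2s)^2 = 108s^5 = 1.02×10⁻²⁹
s = 6.24×10⁻⁷ mol/L
[PO₄³⁻] = 2s = 1.25×10⁻⁶ mol/L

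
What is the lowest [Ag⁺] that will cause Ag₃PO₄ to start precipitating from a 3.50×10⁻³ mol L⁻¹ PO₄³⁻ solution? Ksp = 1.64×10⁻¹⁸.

7.77×10⁻⁶ M

Precipitation begins when Q = Ksp.
Ag₃PO₄(s) ⇌ 3 Ag⁺(aq) + PO₄³⁻(aq)
Ksp = [Ag⁺]^3[PO₄³⁻] = [Ag⁺]^3(3.50×10⁻³)
[Ag⁺]^3 = 1.64×10⁻¹⁸ / (3.50×10⁻³) = 4.69×10⁻¹⁶
[Ag⁺] = 7.77×10⁻⁶ mol L⁻¹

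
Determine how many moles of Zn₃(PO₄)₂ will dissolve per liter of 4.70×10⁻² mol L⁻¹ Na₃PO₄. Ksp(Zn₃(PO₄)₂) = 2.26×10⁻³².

7.24×10⁻¹¹ M

Zn₃(PO₄)₂(s) ⇌ 3 Zn²⁺(aq) + 2 PO₄³⁻(aq)
Let s be the solubility of Zn₃(PO₄)₂ here. The common ion gives [PO₄³⁻] ≈ 4.70×10⁻² mol L⁻¹, and [Zn²⁺] = 3s.
Ksp = [Zn²⁺]^3[PO₄³⁻]^2 = (3s)^3(4.70×10⁻²)^2
(3s)^3 = 2.26×10⁻³² / (4.70×10⁻²)^2 = 1.02×10⁻²⁹
s = 7.24×10⁻¹¹ mol L⁻¹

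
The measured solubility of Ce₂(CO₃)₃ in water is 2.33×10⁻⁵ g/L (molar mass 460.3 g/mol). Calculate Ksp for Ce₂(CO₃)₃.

Ksp = 3.59×10⁻³⁵

Convert to molarity: s = 2.33×10⁻⁵ / 460.3 = 5.0619×10⁻⁸ mol/L
Ce₂(CO₃)₃(s) ⇌ 2 Ce³⁺(aq) + 3 CO₃²⁻(aq)
For each mole of Ce₂(CO₃)₃ that dissolves per liter, [Ce³⁺] = 2s and [CO₃²⁻] = 3s; let s denote this solubility.
Ksp = [Ce³⁺]^2[CO₃²⁻]^3 = (2s)^2 · (3s)^3 = 108s^5
Ksp = 108 × (5.0619×10⁻⁸)^5 = 3.59×10⁻³⁵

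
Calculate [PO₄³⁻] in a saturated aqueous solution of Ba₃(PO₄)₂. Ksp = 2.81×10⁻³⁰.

Ba₃(PO₄)₂(s) ⇌ 3 Ba²⁺(aq) + 2 PO₄³⁻(aq)
If s mol/L of Ba₃(PO₄)₂ dissolves, [Ba²⁺] = 3s and [PO₄³⁻] = 2s.
Ksp = [Ba²⁺]^3[PO₄³⁻]^2 = (3s)^3 · (2s)^2 = 108s^5 = 2.81×10⁻³⁰
s = 4.82×10⁻⁷ M
[PO₄³⁻] = 2s = 9.64×10⁻⁷ M

9.64×10⁻⁷ M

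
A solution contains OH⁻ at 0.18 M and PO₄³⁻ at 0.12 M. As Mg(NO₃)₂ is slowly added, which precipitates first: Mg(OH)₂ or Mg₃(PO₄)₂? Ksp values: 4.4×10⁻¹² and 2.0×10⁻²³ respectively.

Mg(OH)₂

Precipitation begins when Q = Ksp.
For Mg(OH)₂: [Mg²⁺] = (Ksp/[OH⁻]^2) = 1.4×10⁻¹⁰ M
For Mg₃(PO₄)₂: [Mg²⁺] = (Ksp/[PO₄³⁻]^2)^(1/3) = 1.1×10⁻⁷ M
Mg(OH)₂ requires the lower [Mg²⁺], so it precipitates first.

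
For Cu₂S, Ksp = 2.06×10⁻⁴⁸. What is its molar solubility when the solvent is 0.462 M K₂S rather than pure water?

1.06×10⁻²⁴ M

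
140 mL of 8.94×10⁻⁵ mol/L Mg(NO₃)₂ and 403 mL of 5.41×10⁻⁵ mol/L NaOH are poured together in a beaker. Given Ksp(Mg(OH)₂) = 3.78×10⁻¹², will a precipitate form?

No

The combined volume is 543 mL.
[Mg²⁺] = (8.94×10⁻⁵)(140)/543 = 2.30×10⁻⁵ mol/L
[OH⁻] = (5.41×10⁻⁵)(403)/543 = 4.02×10⁻⁵ mol/L
Q = [Mg²⁺][OH⁻]^2 = 3.72×10⁻¹⁴
Q = 3.72×10⁻¹⁴ < Ksp = 3.78×10⁻¹², so the solution is unsaturated and no precipitate forms.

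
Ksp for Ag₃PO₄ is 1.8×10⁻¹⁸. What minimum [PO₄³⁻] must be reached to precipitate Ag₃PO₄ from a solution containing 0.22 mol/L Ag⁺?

1.7×10⁻¹⁶ M

Precipitation of each salt begins when its ion product equals Ksp.
Ag₃PO₄(s) ⇌ 3 Ag⁺(aq) + PO₄³⁻(aq)
Ksp = [Ag⁺]^3[PO₄³⁻] = [PO₄³⁻](0.22)^3
[PO₄³⁻] = 1.8×10⁻¹⁸ / (0.22)^3 = 1.7×10⁻¹⁶
[PO₄³⁻] = 1.7×10⁻¹⁶ mol/L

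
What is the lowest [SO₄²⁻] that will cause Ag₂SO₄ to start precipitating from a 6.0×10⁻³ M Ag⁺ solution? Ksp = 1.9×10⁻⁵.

A salt starts to precipitate once the ion product Q reaches its Ksp.
Ag₂SO₄(s) ⇌ 2 Ag⁺(aq) + SO₄²⁻(aq)
Ksp = [Ag⁺]^2[SO₄²⁻] = [SO₄²⁻](6.0×10⁻³)^2
[SO₄²⁻] = 1.9×10⁻⁵ / (6.0×10⁻³)^2 = 0.53
[SO₄²⁻] = 0.53 M

0.53 M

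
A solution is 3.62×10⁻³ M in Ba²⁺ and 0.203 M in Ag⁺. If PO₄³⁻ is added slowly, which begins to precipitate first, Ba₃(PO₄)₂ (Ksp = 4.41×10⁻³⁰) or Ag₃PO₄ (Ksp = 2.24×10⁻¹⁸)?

Precipitation of each salt begins when its ion product equals Ksp.
For Ba₃(PO₄)₂: [PO₄³⁻] = (Ksp/[Ba²⁺]^3)^(1/2) = 9.64×10⁻¹² M
For Ag₃PO₄: [PO₄³⁻] = (Ksp/[Ag⁺]^3) = 2.68×10⁻¹⁶ M
The smaller threshold [PO₄³⁻] is reached first, so Ag₃PO₄ precipitates first.

Ag₃PO₄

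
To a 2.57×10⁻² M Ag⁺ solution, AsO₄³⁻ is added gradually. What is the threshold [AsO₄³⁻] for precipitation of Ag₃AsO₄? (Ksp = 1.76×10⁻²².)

The threshold for precipitation is Q = Ksp.
Ag₃AsO₄(s) ⇌ 3 Ag⁺(aq) + AsO₄³⁻(aq)
Ksp = [Ag⁺]^3[AsO₄³⁻] = [AsO₄³⁻](2.57×10⁻²)^3
[AsO₄³⁻] = 1.76×10⁻²² / (2.57×10⁻²)^3 = 1.04×10⁻¹⁷
[AsO₄³⁻] = 1.04×10⁻¹⁷ M

1.04×10⁻¹⁷ M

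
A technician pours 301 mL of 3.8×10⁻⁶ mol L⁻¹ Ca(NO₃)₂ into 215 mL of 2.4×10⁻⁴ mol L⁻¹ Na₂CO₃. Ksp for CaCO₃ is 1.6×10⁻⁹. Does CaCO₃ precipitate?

The combined volume is 516 mL.
[Ca²⁺] = (3.8×10⁻⁶)(301)/516 = 2.2×10⁻⁶ mol L⁻¹
[CO₃²⁻] = (2.4×10⁻⁴)(215)/516 = 1.0×10⁻⁴ mol L⁻¹
Q = [Ca²⁺][CO₃²⁻] = 2.2×10⁻¹⁰
Since Q (2.2×10⁻¹⁰) is less than Ksp (1.6×10⁻⁹), no CaCO₃ precipitates.

No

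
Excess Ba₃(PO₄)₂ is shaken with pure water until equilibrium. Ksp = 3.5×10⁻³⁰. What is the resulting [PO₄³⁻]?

Ba₃(PO₄)₂(s) ⇌ 3 Ba²⁺(aq) + 2 PO₄³⁻(aq)
For each mole of Ba₃(PO₄)₂ that dissolves per liter, [Ba²⁺] = 3s and [PO₄³⁻] = 2s; let s denote this solubility.
Ksp = [Ba²⁺]^3[PO₄³⁻]^2 = (3s)^3 · (2s)^2 = 108s^5 = 3.5×10⁻³⁰
s = 5.0×10⁻⁷ mol/L
[PO₄³⁻] = 2s = 1.0×10⁻⁶ mol/L

1.0×10⁻⁶ M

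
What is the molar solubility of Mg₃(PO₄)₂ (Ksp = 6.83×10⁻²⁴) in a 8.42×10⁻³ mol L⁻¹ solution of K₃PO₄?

Mg₃(PO₄)₂(s) ⇌ 3 Mg²⁺(aq) + 2 PO₄³⁻(aq)
PO₄³⁻ is already present at 8.42×10⁻³ mol L⁻¹. If s mol/L of Mg₃(PO₄)₂ dissolves, [Mg²⁺] = 3s while [PO₄³⁻] ≈ 8.42×10⁻³ mol L⁻¹.
Ksp = [Mg²⁺]^3[PO₄³⁻]^2 = (3s)^3(8.42×10⁻³)^2
(3s)^3 = 6.83×10⁻²⁴ / (8.42×10⁻³)^2 = 9.63×10⁻²⁰
s = 1.53×10⁻⁷ mol L⁻¹

1.53×10⁻⁷ M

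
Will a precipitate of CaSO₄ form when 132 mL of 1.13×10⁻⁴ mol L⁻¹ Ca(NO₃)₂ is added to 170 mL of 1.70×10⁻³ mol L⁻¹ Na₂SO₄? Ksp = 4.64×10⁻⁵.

The combined volume is 302 mL.
[Ca²⁺] = (1.13×10⁻⁴)(132)/302 = 4.94×10⁻⁵ mol L⁻¹
[SO₄²⁻] = (1.70×10⁻³)(170)/302 = 9.57×10⁻⁴ mol L⁻¹
Q = [Ca²⁺][SO₄²⁻] = 4.73×10⁻⁸
Since Q (4.73×10⁻⁸) is less than Ksp (4.64×10⁻⁵), no CaSO₄ precipitates.

No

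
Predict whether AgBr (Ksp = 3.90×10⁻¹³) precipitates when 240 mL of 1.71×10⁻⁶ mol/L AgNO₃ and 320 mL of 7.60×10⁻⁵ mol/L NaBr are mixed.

Yes

Total volume after mixing = 240 + 320 = 560 mL.
[Ag⁺] = (1.71×10⁻⁶)(240)/560 = 7.33×10⁻⁷ mol/L
[Br⁻] = (7.60×10⁻⁵)(320)/560 = 4.34×10⁻⁵ mol/L
Q = [Ag⁺][Br⁻] = 3.18×10⁻¹¹
Since Q (3.18×10⁻¹¹) exceeds Ksp (3.90×10⁻¹³), AgBr will precipitate.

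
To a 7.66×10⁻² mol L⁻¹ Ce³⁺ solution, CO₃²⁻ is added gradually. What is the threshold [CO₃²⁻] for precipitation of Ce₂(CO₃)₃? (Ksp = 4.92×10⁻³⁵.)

2.03×10⁻¹¹ M

A salt starts to precipitate once the ion product Q reaches its Ksp.
Ce₂(CO₃)₃(s) ⇌ 2 Ce³⁺(aq) + 3 CO₃²⁻(aq)
Ksp = [Ce³⁺]^2[CO₃²⁻]^3 = [CO₃²⁻]^3(7.66×10⁻²)^2
[CO₃²⁻]^3 = 4.92×10⁻³⁵ / (7.66×10⁻²)^2 = 8.39×10⁻³³
[CO₃²⁻] = 2.03×10⁻¹¹ mol L⁻¹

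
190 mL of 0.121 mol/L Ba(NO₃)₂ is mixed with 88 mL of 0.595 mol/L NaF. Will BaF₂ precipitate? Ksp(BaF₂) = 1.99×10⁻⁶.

Yes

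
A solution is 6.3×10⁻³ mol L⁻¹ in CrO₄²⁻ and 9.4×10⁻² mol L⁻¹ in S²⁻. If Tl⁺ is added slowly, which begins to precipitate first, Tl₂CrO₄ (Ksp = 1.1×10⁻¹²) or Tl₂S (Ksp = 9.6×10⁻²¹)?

Each salt precipitates once Q = Ksp for that salt.
For Tl₂CrO₄: [Tl⁺] = (Ksp/[CrO₄²⁻])^(1/2) = 1.3×10⁻⁵ mol L⁻¹
For Tl₂S: [Tl⁺] = (Ksp/[S²⁻])^(1/2) = 3.2×10⁻¹⁰ mol L⁻¹
The smaller threshold [Tl⁺] is reached first, so Tl₂S precipitates first.

Tl₂S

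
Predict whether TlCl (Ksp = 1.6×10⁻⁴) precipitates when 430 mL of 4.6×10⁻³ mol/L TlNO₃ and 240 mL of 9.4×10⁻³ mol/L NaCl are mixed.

No

Total volume after mixing = 430 + 240 = 670 mL.
[Tl⁺] = (4.6×10⁻³)(430)/670 = 3.0×10⁻³ mol/L
[Cl⁻] = (9.4×10⁻³)(240)/670 = 3.4×10⁻³ mol/L
Q = [Tl⁺][Cl⁻] = 9.9×10⁻⁶
Q < Ksp (9.9×10⁻⁶ vs 1.6×10⁻⁴); the solution remains unsaturated and no precipitate forms.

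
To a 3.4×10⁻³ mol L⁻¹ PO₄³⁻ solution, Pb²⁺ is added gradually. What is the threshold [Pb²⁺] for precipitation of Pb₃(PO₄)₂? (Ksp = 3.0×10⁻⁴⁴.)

1.4×10⁻¹³ M

The threshold for precipitation is Q = Ksp.
Pb₃(PO₄)₂(s) ⇌ 3 Pb²⁺(aq) + 2 PO₄³⁻(aq)
Ksp = [Pb²⁺]^3[PO₄³⁻]^2 = [Pb²⁺]^3(3.4×10⁻³)^2
[Pb²⁺]^3 = 3.0×10⁻⁴⁴ / (3.4×10⁻³)^2 = 2.6×10⁻³⁹
[Pb²⁺] = 1.4×10⁻¹³ mol L⁻¹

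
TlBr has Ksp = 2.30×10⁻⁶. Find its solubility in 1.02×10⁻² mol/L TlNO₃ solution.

TlBr(s) ⇌ Tl⁺(aq) + Br⁻(aq)
With Tl⁺ already at 1.02×10⁻² mol/L and s small, take [Tl⁺] ≈ 1.02×10⁻² mol/L and [Br⁻] = s.
Ksp = [Tl⁺][Br⁻] = (1.02×10⁻²)s
s = 2.30×10⁻⁶ / (1.02×10⁻²) = 2.25×10⁻⁴
s = 2.25×10⁻⁴ mol/L

2.25×10⁻⁴ M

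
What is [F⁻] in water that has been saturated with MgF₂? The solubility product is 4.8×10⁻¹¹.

MgF₂(s) ⇌ Mg²⁺(aq) + 2 F⁻(aq)
If s mol/L of MgF₂ dissolves, [Mg²⁺] = s and [F⁻] = 2s.
Ksp = [Mg²⁺][F⁻]^2 = s · (2s)^2 = 4s^3 = 4.8×10⁻¹¹
s = 2.3×10⁻⁴ mol/L
[F⁻] = 2s = 4.6×10⁻⁴ mol/L

4.6×10⁻⁴ M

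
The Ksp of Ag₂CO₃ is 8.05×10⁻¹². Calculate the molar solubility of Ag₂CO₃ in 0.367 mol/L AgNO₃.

5.98×10⁻¹¹ M

Ag₂CO₃(s) ⇌ 2 Ag⁺(aq) + CO₃²⁻(aq)
Let s be the solubility of Ag₂CO₃ here. The common ion gives [Ag⁺] ≈ 0.367 mol/L, and [CO₃²⁻] = s.
Ksp = [Ag⁺]^2[CO₃²⁻] = (0.367)^2s
s = 8.05×10⁻¹² / (0.367)^2 = 5.98×10⁻¹¹
s = 5.98×10⁻¹¹ mol/L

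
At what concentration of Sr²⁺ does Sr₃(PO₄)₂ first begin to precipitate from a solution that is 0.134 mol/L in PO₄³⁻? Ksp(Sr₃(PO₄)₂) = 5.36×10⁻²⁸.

Each salt precipitates once Q = Ksp for that salt.
Sr₃(PO₄)₂(s) ⇌ 3 Sr²⁺(aq) + 2 PO₄³⁻(aq)
Ksp = [Sr²⁺]^3[PO₄³⁻]^2 = [Sr²⁺]^3(0.134)^2
[Sr²⁺]^3 = 5.36×10⁻²⁸ / (0.134)^2 = 2.99×10⁻²⁶
[Sr²⁺] = 3.10×10⁻⁹ mol/L

3.10×10⁻⁹ M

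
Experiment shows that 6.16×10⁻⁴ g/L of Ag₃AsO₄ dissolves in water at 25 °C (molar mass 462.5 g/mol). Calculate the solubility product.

s = (6.16×10⁻⁴ g L⁻¹)/(462.5 g mol⁻¹) = 1.3319×10⁻⁶ M
Ag₃AsO₄(s) ⇌ 3 Ag⁺(aq) + AsO₄³⁻(aq)
Let s be the molar solubility. Then [Ag⁺] = 3s and [AsO₄³⁻] = s.
Ksp = [Ag⁺]^3[AsO₄³⁻] = (3s)^3 · s = 27s^4
Ksp = 27 × (1.3319×10⁻⁶)^4 = 8.50×10⁻²³

Ksp = 8.50×10⁻²³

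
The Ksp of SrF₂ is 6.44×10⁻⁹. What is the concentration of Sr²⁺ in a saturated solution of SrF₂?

SrF₂(s) ⇌ Sr²⁺(aq) + 2 F⁻(aq)
Call the molar solubility s, so that [Sr²⁺] = s and [F⁻] = 2s.
Ksp = [Sr²⁺][F⁻]^2 = s · (2s)^2 = 4s^3 = 6.44×10⁻⁹
s = 1.17×10⁻³ mol L⁻¹
[Sr²⁺] = s = 1.17×10⁻³ mol L⁻¹

1.17×10⁻³ M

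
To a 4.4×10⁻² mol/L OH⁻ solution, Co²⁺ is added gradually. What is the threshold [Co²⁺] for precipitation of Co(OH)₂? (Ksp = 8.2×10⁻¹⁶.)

Precipitation of each salt begins when its ion product equals Ksp.
Co(OH)₂(s) ⇌ Co²⁺(aq) + 2 OH⁻(aq)
Ksp = [Co²⁺][OH⁻]^2 = [Co²⁺](4.4×10⁻²)^2
[Co²⁺] = 8.2×10⁻¹⁶ / (4.4×10⁻²)^2 = 4.2×10⁻¹³
[Co²⁺] = 4.2×10⁻¹³ mol/L

4.2×10⁻¹³ M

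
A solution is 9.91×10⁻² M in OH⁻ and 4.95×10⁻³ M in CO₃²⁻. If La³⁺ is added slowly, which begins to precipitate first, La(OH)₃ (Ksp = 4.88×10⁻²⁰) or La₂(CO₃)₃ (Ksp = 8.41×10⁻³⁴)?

La(OH)₃

The threshold for precipitation is Q = Ksp.
For La(OH)₃: [La³⁺] = (Ksp/[OH⁻]^3) = 5.01×10⁻¹⁷ M
For La₂(CO₃)₃: [La³⁺] = (Ksp/[CO₃²⁻]^3)^(1/2) = 8.33×10⁻¹⁴ M
Since La(OH)₃ needs less La³⁺ to reach saturation, it precipitates first.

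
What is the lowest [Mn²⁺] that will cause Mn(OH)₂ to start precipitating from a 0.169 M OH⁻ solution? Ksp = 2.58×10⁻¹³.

9.03×10⁻¹² M

Precipitation of each salt begins when its ion product equals Ksp.
Mn(OH)₂(s) ⇌ Mn²⁺(aq) + 2 OH⁻(aq)
Ksp = [Mn²⁺][OH⁻]^2 = [Mn²⁺](0.169)^2
[Mn²⁺] = 2.58×10⁻¹³ / (0.169)^2 = 9.03×10⁻¹²
[Mn²⁺] = 9.03×10⁻¹² M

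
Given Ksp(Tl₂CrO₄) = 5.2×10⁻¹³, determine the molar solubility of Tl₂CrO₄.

Tl₂CrO₄(s) ⇌ 2 Tl⁺(aq) + CrO₄²⁻(aq)
With molar solubility s: [Tl⁺] = 2s, [CrO₄²⁻] = s.
Ksp = [Tl⁺]^2[CrO₄²⁻] = (2s)^2 · s = 4s^3
4s^3 = 5.2×10⁻¹³  ⇒  s^3 = 1.3×10⁻¹³
s = (1.3×10⁻¹³)^(1/3) = 5.1×10⁻⁵ mol/L

5.1×10⁻⁵ M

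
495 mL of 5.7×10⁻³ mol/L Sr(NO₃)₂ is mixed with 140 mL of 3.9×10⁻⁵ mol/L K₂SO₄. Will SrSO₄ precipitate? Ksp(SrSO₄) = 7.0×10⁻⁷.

No

After mixing, V = 495 mL + 140 mL = 635 mL.
[Sr²⁺] = (5.7×10⁻³)(495)/635 = 4.4×10⁻³ mol/L
[SO₄²⁻] = (3.9×10⁻⁵)(140)/635 = 8.6×10⁻⁶ mol/L
Q = [Sr²⁺][SO₄²⁻] = 3.8×10⁻⁸
Q = 3.8×10⁻⁸ < Ksp = 7.0×10⁻⁷, so the solution is unsaturated and no precipitate forms.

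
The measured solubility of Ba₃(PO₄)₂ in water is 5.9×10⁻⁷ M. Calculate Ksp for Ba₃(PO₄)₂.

Ksp = 7.7×10⁻³⁰

Ba₃(PO₄)₂(s) ⇌ 3 Ba²⁺(aq) + 2 PO₄³⁻(aq)
Let s be the molar solubility. Then [Ba²⁺] = 3s and [PO₄³⁻] = 2s.
Ksp = [Ba²⁺]^3[PO₄³⁻]^2 = (3s)^3 · (2s)^2 = 108s^5
Ksp = 108 × (5.9×10⁻⁷)^5 = 7.7×10⁻³⁰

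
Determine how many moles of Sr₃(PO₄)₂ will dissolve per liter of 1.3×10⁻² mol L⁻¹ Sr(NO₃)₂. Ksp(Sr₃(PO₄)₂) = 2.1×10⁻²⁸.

4.9×10⁻¹² M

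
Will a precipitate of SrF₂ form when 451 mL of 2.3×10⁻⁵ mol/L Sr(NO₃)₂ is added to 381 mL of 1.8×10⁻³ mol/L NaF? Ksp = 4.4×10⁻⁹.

No

Total volume after mixing = 451 + 381 = 832 mL.
[Sr²⁺] = (2.3×10⁻⁵)(451)/832 = 1.2×10⁻⁵ mol/L
[F⁻] = (1.8×10⁻³)(381)/832 = 8.2×10⁻⁴ mol/L
Q = [Sr²⁺][F⁻]^2 = 8.5×10⁻¹²
Q < Ksp (8.5×10⁻¹² vs 4.4×10⁻⁹); the solution remains unsaturated and no precipitate forms.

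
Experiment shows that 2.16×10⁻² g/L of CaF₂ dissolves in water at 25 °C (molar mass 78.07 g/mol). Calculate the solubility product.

Ksp = 8.47×10⁻¹¹

s = (2.16×10⁻² g L⁻¹)/(78.07 g mol⁻¹) = 2.7667×10⁻⁴ M
CaF₂(s) ⇌ Ca²⁺(aq) + 2 F⁻(aq)
If s mol/L of CaF₂ dissolves, [Ca²⁺] = s and [F⁻] = 2s.
Ksp = [Ca²⁺][F⁻]^2 = s · (2s)^2 = 4s^3
Ksp = 4 × (2.7667×10⁻⁴)^3 = 8.47×10⁻¹¹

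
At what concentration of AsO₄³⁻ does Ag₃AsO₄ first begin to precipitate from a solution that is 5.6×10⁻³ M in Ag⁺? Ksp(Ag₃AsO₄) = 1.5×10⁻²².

A salt starts to precipitate once the ion product Q reaches its Ksp.
Ag₃AsO₄(s) ⇌ 3 Ag⁺(aq) + AsO₄³⁻(aq)
Ksp = [Ag⁺]^3[AsO₄³⁻] = [AsO₄³⁻](5.6×10⁻³)^3
[AsO₄³⁻] = 1.5×10⁻²² / (5.6×10⁻³)^3 = 8.5×10⁻¹⁶
[AsO₄³⁻] = 8.5×10⁻¹⁶ M

8.5×10⁻¹⁶ M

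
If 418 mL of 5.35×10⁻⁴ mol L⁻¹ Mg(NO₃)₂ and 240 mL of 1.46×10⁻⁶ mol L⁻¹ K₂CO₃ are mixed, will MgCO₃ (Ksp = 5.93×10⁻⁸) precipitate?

No

After mixing, V = 418 mL + 240 mL = 658 mL.
[Mg²⁺] = (5.35×10⁻⁴)(418)/658 = 3.40×10⁻⁴ mol L⁻¹
[CO₃²⁻] = (1.46×10⁻⁶)(240)/658 = 5.33×10⁻⁷ mol L⁻¹
Q = [Mg²⁺][CO₃²⁻] = 1.81×10⁻¹⁰
Q < Ksp (1.81×10⁻¹⁰ vs 5.93×10⁻⁸); the solution remains unsaturated and no precipitate forms.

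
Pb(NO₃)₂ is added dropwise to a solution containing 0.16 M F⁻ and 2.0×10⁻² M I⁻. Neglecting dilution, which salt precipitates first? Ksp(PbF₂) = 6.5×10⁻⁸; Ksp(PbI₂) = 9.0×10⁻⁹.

A salt starts to precipitate once the ion product Q reaches its Ksp.
For PbF₂: [Pb²⁺] = (Ksp/[F⁻]^2) = 2.5×10⁻⁶ M
For PbI₂: [Pb²⁺] = (Ksp/[I⁻]^2) = 2.3×10⁻⁵ M
PbF₂ requires the lower [Pb²⁺], so it precipitates first.

PbF₂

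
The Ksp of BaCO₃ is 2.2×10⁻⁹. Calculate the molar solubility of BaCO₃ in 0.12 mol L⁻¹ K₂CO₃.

1.8×10⁻⁸ M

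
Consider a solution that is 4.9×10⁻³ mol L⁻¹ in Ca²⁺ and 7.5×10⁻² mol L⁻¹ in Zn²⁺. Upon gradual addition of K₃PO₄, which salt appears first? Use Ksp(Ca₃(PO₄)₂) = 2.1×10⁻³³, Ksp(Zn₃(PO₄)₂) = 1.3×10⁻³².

Precipitation begins when Q = Ksp.
For Ca₃(PO₄)₂: [PO₄³⁻] = (Ksp/[Ca²⁺]^3)^(1/2) = 1.3×10⁻¹³ mol L⁻¹
For Zn₃(PO₄)₂: [PO₄³⁻] = (Ksp/[Zn²⁺]^3)^(1/2) = 5.6×10⁻¹⁵ mol L⁻¹
Since Zn₃(PO₄)₂ needs less PO₄³⁻ to reach saturation, it precipitates first.

Zn₃(PO₄)₂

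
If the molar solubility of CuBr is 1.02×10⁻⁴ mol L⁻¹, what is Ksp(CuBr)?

Ksp = 1.04×10⁻⁸

CuBr(s) ⇌ Cu⁺(aq) + Br⁻(aq)
If s mol/L of CuBr dissolves, [Cu⁺] = s and [Br⁻] = s.
Ksp = [Cu⁺][Br⁻] = s · s = s^2
Ksp = (1.02×10⁻⁴)^2 = 1.04×10⁻⁸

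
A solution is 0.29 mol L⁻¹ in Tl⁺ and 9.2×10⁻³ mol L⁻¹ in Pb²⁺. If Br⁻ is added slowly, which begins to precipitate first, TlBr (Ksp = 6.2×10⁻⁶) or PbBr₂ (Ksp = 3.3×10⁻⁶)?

Each salt precipitates once Q = Ksp for that salt.
For TlBr: [Br⁻] = (Ksp/[Tl⁺]) = 2.1×10⁻⁵ mol L⁻¹
For PbBr₂: [Br⁻] = (Ksp/[Pb²⁺])^(1/2) = 1.9×10⁻² mol L⁻¹
Since TlBr needs less Br⁻ to reach saturation, it precipitates first.

TlBr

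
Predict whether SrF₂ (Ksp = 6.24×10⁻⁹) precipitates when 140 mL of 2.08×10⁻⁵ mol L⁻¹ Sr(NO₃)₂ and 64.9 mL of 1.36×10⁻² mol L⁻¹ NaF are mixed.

Total volume after mixing = 140 + 64.9 = 204.9 mL.
[Sr²⁺] = (2.08×10⁻⁵)(140)/204.9 = 1.42×10⁻⁵ mol L⁻¹
[F⁻] = (1.36×10⁻²)(64.9)/204.9 = 4.31×10⁻³ mol L⁻¹
Q = [Sr²⁺][F⁻]^2 = 2.64×10⁻¹⁰
Q = 2.64×10⁻¹⁰ < Ksp = 6.24×10⁻⁹, so the solution is unsaturated and no precipitate forms.

No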